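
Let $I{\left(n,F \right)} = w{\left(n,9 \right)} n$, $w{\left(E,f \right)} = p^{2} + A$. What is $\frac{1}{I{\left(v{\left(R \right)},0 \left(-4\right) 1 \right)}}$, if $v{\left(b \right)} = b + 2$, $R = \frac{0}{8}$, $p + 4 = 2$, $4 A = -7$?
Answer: $\frac{2}{9} \approx 0.22222$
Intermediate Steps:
$A = - \frac{7}{4}$ ($A = \frac{1}{4} \left(-7\right) = - \frac{7}{4} \approx -1.75$)
$p = -2$ ($p = -4 + 2 = -2$)
$R = 0$ ($R = 0 \cdot \frac{1}{8} = 0$)
$v{\left(b \right)} = 2 + b$
$w{\left(E,f \right)} = \frac{9}{4}$ ($w{\left(E,f \right)} = \left(-2\right)^{2} - \frac{7}{4} = 4 - \frac{7}{4} = \frac{9}{4}$)
$I{\left(n,F \right)} = \frac{9 n}{4}$
$\frac{1}{I{\left(v{\left(R \right)},0 \left(-4\right) 1 \right)}} = \frac{1}{\frac{9}{4} \left(2 + 0\right)} = \frac{1}{\frac{9}{4} \cdot 2} = \frac{1}{\frac{9}{2}} = \frac{2}{9}$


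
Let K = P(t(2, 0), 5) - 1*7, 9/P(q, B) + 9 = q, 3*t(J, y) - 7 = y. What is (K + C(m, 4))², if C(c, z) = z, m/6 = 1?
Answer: 7569/400 ≈ 18.922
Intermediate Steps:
m = 6 (m = 6*1 = 6)
t(J, y) = 7/3 + y/3
P(q, B) = 9/(-9 + q)
K = -167/20 (K = 9/(-9 + (7/3 + (⅓)*0)) - 1*7 = 9/(-9 + (7/3 + 0)) - 7 = 9/(-9 + 7/3) - 7 = 9/(-20/3) - 7 = 9*(-3/20) - 7 = -27/20 - 7 = -167/20 ≈ -8.3500)
(K + C(m, 4))² = (-167/20 + 4)² = (-87/20)² = 7569/400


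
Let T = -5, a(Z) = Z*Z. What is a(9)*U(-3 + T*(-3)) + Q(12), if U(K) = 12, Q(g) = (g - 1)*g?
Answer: 1104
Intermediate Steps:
a(Z) = Z**2
Q(g) = g*(-1 + g) (Q(g) = (-1 + g)*g = g*(-1 + g))
a(9)*U(-3 + T*(-3)) + Q(12) = 9**2*12 + 12*(-1 + 12) = 81*12 + 12*11 = 972 + 132 = 1104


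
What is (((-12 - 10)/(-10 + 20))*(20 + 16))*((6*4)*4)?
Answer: -38016/5 ≈ -7603.2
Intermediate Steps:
(((-12 - 10)/(-10 + 20))*(20 + 16))*((6*4)*4) = (-22/10*36)*(24*4) = (-22*⅒*36)*96 = -11/5*36*96 = -396/5*96 = -38016/5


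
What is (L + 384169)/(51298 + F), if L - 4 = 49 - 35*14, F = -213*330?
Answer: -95933/4748 ≈ -20.205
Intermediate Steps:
F = -70290
L = -437 (L = 4 + (49 - 35*14) = 4 + (49 - 490) = 4 - 441 = -437)
(L + 384169)/(51298 + F) = (-437 + 384169)/(51298 - 70290) = 383732/(-18992) = 383732*(-1/18992) = -95933/4748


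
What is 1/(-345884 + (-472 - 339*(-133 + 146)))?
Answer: -1/350763 ≈ -2.8509e-6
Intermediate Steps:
1/(-345884 + (-472 - 339*(-133 + 146))) = 1/(-345884 + (-472 - 339*13)) = 1/(-345884 + (-472 - 4407)) = 1/(-345884 - 4879) = 1/(-350763) = -1/350763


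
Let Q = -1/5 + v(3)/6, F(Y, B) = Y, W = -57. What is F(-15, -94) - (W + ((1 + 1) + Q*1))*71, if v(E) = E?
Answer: 38687/10 ≈ 3868.7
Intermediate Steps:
Q = 3/10 (Q = -1/5 + 3/6 = -1*1/5 + 3*(1/6) = -1/5 + 1/2 = 3/10 ≈ 0.30000)
F(-15, -94) - (W + ((1 + 1) + Q*1))*71 = -15 - (-57 + ((1 + 1) + (3/10)*1))*71 = -15 - (-57 + (2 + 3/10))*71 = -15 - (-57 + 23/10)*71 = -15 - (-547)*71/10 = -15 - 1*(-38837/10) = -15 + 38837/10 = 38687/10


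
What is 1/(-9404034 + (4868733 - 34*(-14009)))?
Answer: -1/4058995 ≈ -2.4637e-7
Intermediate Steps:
1/(-9404034 + (4868733 - 34*(-14009))) = 1/(-9404034 + (4868733 + 476306)) = 1/(-9404034 + 5345039) = 1/(-4058995) = -1/4058995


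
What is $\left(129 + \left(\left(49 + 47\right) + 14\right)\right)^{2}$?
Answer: $57121$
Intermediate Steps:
$\left(129 + \left(\left(49 + 47\right) + 14\right)\right)^{2} = \left(129 + \left(96 + 14\right)\right)^{2} = \left(129 + 110\right)^{2} = 239^{2} = 57121$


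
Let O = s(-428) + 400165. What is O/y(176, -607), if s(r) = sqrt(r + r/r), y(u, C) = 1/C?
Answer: -242900155 - 607*I*sqrt(427) ≈ -2.429e+8 - 12543.0*I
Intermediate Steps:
s(r) = sqrt(1 + r) (s(r) = sqrt(r + 1) = sqrt(1 + r))
O = 400165 + I*sqrt(427) (O = sqrt(1 - 428) + 400165 = sqrt(-427) + 400165 = I*sqrt(427) + 400165 = 400165 + I*sqrt(427) ≈ 4.0017e+5 + 20.664*I)
O/y(176, -607) = (400165 + I*sqrt(427))/(1/(-607)) = (400165 + I*sqrt(427))/(-1/607) = (400165 + I*sqrt(427))*(-607) = -242900155 - 607*I*sqrt(427)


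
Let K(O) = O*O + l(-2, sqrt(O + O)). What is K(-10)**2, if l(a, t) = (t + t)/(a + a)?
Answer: (100 - I*sqrt(5))**2 ≈ 9995.0 - 447.21*I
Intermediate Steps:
l(a, t) = t/a (l(a, t) = (2*t)/((2*a)) = (2*t)*(1/(2*a)) = t/a)
K(O) = O**2 - sqrt(2)*sqrt(O)/2 (K(O) = O*O + sqrt(O + O)/(-2) = O**2 + sqrt(2*O)*(-1/2) = O**2 + (sqrt(2)*sqrt(O))*(-1/2) = O**2 - sqrt(2)*sqrt(O)/2)
K(-10)**2 = ((-10)**2 - sqrt(2)*sqrt(-10)/2)**2 = (100 - sqrt(2)*I*sqrt(10)/2)**2 = (100 - I*sqrt(5))**2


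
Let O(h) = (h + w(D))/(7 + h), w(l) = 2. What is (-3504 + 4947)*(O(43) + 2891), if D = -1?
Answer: 41730117/10 ≈ 4.1730e+6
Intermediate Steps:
O(h) = (2 + h)/(7 + h) (O(h) = (h + 2)/(7 + h) = (2 + h)/(7 + h))
(-3504 + 4947)*(O(43) + 2891) = (-3504 + 4947)*((2 + 43)/(7 + 43) + 2891) = 1443*(45/50 + 2891) = 1443*((1/50)*45 + 2891) = 1443*(9/10 + 2891) = 1443*(28919/10) = 41730117/10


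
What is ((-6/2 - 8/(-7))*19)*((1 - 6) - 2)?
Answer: 247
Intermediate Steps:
((-6/2 - 8/(-7))*19)*((1 - 6) - 2) = ((-6*1/2 - 8*(-1/7))*19)*(-5 - 2) = ((-3 + 8/7)*19)*(-7) = -13/7*19*(-7) = -247/7*(-7) = 247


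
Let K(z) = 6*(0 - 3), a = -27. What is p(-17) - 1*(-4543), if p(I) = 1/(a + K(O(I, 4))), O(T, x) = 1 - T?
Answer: 204434/45 ≈ 4543.0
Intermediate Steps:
K(z) = -18 (K(z) = 6*(-3) = -18)
p(I) = -1/45 (p(I) = 1/(-27 - 18) = 1/(-45) = -1/45)
p(-17) - 1*(-4543) = -1/45 - 1*(-4543) = -1/45 + 4543 = 204434/45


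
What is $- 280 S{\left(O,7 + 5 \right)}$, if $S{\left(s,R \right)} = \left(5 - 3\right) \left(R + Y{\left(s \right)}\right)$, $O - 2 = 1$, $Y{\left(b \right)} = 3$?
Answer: $-8400$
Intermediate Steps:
$O = 3$ ($O = 2 + 1 = 3$)
$S{\left(s,R \right)} = 6 + 2 R$ ($S{\left(s,R \right)} = \left(5 - 3\right) \left(R + 3\right) = 2 \left(3 + R\right) = 6 + 2 R$)
$- 280 S{\left(O,7 + 5 \right)} = - 280 \left(6 + 2 \left(7 + 5\right)\right) = - 280 \left(6 + 2 \cdot 12\right) = - 280 \left(6 + 24\right) = \left(-280\right) 30 = -8400$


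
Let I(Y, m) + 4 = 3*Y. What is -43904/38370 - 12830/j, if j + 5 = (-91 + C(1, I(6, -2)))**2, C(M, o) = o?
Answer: -188093599/56825970 ≈ -3.3100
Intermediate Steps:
I(Y, m) = -4 + 3*Y
j = 5924 (j = -5 + (-91 + (-4 + 3*6))**2 = -5 + (-91 + (-4 + 18))**2 = -5 + (-91 + 14)**2 = -5 + (-77)**2 = -5 + 5929 = 5924)
-43904/38370 - 12830/j = -43904/38370 - 12830/5924 = -43904*1/38370 - 12830*1/5924 = -21952/19185 - 6415/2962 = -188093599/56825970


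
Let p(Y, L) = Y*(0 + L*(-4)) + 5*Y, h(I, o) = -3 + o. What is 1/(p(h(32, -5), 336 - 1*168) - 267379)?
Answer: -1/262043 ≈ -3.8162e-6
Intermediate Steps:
p(Y, L) = 5*Y - 4*L*Y (p(Y, L) = Y*(0 - 4*L) + 5*Y = Y*(-4*L) + 5*Y = -4*L*Y + 5*Y = 5*Y - 4*L*Y)
1/(p(h(32, -5), 336 - 1*168) - 267379) = 1/((-3 - 5)*(5 - 4*(336 - 1*168)) - 267379) = 1/(-8*(5 - 4*(336 - 168)) - 267379) = 1/(-8*(5 - 4*168) - 267379) = 1/(-8*(5 - 672) - 267379) = 1/(-8*(-667) - 267379) = 1/(5336 - 267379) = 1/(-262043) = -1/262043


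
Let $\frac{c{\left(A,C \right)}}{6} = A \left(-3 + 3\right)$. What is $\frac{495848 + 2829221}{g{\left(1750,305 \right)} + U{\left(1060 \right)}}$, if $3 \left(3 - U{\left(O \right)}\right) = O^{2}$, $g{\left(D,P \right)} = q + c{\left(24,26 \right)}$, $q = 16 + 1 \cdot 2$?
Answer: $- \frac{9975207}{1123537} \approx -8.8784$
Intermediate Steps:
$c{\left(A,C \right)} = 0$ ($c{\left(A,C \right)} = 6 A \left(-3 + 3\right) = 6 A 0 = 6 \cdot 0 = 0$)
$q = 18$ ($q = 16 + 2 = 18$)
$g{\left(D,P \right)} = 18$ ($g{\left(D,P \right)} = 18 + 0 = 18$)
$U{\left(O \right)} = 3 - \frac{O^{2}}{3}$
$\frac{495848 + 2829221}{g{\left(1750,305 \right)} + U{\left(1060 \right)}} = \frac{495848 + 2829221}{18 + \left(3 - \frac{1060^{2}}{3}\right)} = \frac{3325069}{18 + \left(3 - \frac{1123600}{3}\right)} = \frac{3325069}{18 - \frac{1123591}{3}} = \frac{3325069}{- \frac{1123537}{3}} = 3325069 \left(- \frac{3}{1123537}\right) = - \frac{9975207}{1123537}$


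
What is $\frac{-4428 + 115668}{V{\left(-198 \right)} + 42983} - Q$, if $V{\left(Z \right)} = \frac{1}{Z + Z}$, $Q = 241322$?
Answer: $- \frac{4107562143934}{17021267} \approx -2.4132 \cdot 10^{5}$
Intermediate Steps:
$V{\left(Z \right)} = \frac{1}{2 Z}$
$\frac{-4428 + 115668}{V{\left(-198 \right)} + 42983} - Q = \frac{-4428 + 115668}{\frac{1}{2 \left(-198\right)} + 42983} - 241322 = \frac{111240}{\frac{1}{2} \left(- \frac{1}{198}\right) + 42983} - 241322 = \frac{111240}{- \frac{1}{396} + 42983} - 241322 = \frac{111240}{\frac{17021267}{396}} - 241322 = 111240 \cdot \frac{396}{17021267} - 241322 = \frac{44051040}{17021267} - 241322 = - \frac{4107562143934}{17021267}$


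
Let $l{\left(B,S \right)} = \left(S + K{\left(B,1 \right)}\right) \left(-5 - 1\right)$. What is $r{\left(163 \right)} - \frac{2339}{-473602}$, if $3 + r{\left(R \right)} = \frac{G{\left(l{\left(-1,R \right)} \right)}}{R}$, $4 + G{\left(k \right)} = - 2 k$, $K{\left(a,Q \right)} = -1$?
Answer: $\frac{687577759}{77197126} \approx 8.9068$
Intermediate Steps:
$l{\left(B,S \right)} = 6 - 6 S$ ($l{\left(B,S \right)} = \left(S - 1\right) \left(-5 - 1\right) = \left(-1 + S\right) \left(-6\right) = 6 - 6 S$)
$G{\left(k \right)} = -4 - 2 k$
$r{\left(R \right)} = -3 + \frac{-16 + 12 R}{R}$ ($r{\left(R \right)} = -3 + \frac{-4 - 2 \left(6 - 6 R\right)}{R} = -3 + \frac{-4 + \left(-12 + 12 R\right)}{R} = -3 + \frac{-16 + 12 R}{R}$)
$r{\left(163 \right)} - \frac{2339}{-473602} = \left(9 - \frac{16}{163}\right) - \frac{2339}{-473602} = \left(9 - \frac{16}{163}\right) - 2339 \left(- \frac{1}{473602}\right) = \left(9 - \frac{16}{163}\right) - - \frac{2339}{473602} = \frac{1451}{163} + \frac{2339}{473602} = \frac{687577759}{77197126}$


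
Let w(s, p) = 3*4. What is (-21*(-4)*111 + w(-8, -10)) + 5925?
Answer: 15261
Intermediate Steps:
w(s, p) = 12
(-21*(-4)*111 + w(-8, -10)) + 5925 = (-21*(-4)*111 + 12) + 5925 = (84*111 + 12) + 5925 = (9324 + 12) + 5925 = 9336 + 5925 = 15261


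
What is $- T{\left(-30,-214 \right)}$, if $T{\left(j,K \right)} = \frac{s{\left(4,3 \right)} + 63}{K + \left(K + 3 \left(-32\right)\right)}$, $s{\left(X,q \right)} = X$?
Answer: $\frac{67}{524} \approx 0.12786$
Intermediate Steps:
$T{\left(j,K \right)} = \frac{67}{-96 + 2 K}$ ($T{\left(j,K \right)} = \frac{4 + 63}{K + \left(K + 3 \left(-32\right)\right)} = \frac{67}{K + \left(K - 96\right)} = \frac{67}{K + \left(-96 + K\right)} = \frac{67}{-96 + 2 K}$)
$- T{\left(-30,-214 \right)} = - \frac{67}{2 \left(-48 - 214\right)} = - \frac{67}{2 \left(-262\right)} = - \frac{67 \left(-1\right)}{2 \cdot 262} = \left(-1\right) \left(- \frac{67}{524}\right) = \frac{67}{524}$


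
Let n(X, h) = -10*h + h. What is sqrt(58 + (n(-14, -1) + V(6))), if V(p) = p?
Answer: sqrt(73) ≈ 8.5440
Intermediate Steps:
n(X, h) = -9*h
sqrt(58 + (n(-14, -1) + V(6))) = sqrt(58 + (-9*(-1) + 6)) = sqrt(58 + (9 + 6)) = sqrt(58 + 15) = sqrt(73)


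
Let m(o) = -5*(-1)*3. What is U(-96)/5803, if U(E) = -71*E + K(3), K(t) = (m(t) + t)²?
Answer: 1020/829 ≈ 1.2304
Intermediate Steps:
m(o) = 15 (m(o) = 5*3 = 15)
K(t) = (15 + t)²
U(E) = 324 - 71*E (U(E) = -71*E + (15 + 3)² = -71*E + 18² = -71*E + 324 = 324 - 71*E)
U(-96)/5803 = (324 - 71*(-96))/5803 = (324 + 6816)*(1/5803) = 7140*(1/5803) = 1020/829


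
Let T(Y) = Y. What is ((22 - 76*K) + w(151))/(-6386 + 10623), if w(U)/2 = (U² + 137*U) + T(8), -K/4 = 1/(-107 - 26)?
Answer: 609082/29659 ≈ 20.536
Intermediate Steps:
K = 4/133 (K = -4/(-107 - 26) = -4/(-133) = -4*(-1/133) = 4/133 ≈ 0.030075)
w(U) = 16 + 2*U² + 274*U (w(U) = 2*((U² + 137*U) + 8) = 2*(8 + U² + 137*U) = 16 + 2*U² + 274*U)
((22 - 76*K) + w(151))/(-6386 + 10623) = ((22 - 76*4/133) + (16 + 2*151² + 274*151))/(-6386 + 10623) = ((22 - 16/7) + (16 + 2*22801 + 41374))/4237 = (138/7 + (16 + 45602 + 41374))*(1/4237) = (138/7 + 86992)*(1/4237) = (609082/7)*(1/4237) = 609082/29659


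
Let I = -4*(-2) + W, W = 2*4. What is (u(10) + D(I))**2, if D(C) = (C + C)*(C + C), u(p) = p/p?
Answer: 1050625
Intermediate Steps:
W = 8
u(p) = 1
I = 16 (I = -4*(-2) + 8 = 8 + 8 = 16)
D(C) = 4*C**2 (D(C) = (2*C)*(2*C) = 4*C**2)
(u(10) + D(I))**2 = (1 + 4*16**2)**2 = (1 + 4*256)**2 = (1 + 1024)**2 = 1025**2 = 1050625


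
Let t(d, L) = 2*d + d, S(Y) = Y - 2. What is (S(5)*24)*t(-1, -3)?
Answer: -216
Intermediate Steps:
S(Y) = -2 + Y
t(d, L) = 3*d
(S(5)*24)*t(-1, -3) = ((-2 + 5)*24)*(3*(-1)) = (3*24)*(-3) = 72*(-3) = -216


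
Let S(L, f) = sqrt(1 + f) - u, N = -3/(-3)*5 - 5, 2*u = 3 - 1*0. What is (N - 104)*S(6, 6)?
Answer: 156 - 104*sqrt(7) ≈ -119.16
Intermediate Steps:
u = 3/2 (u = (3 - 1*0)/2 = (3 + 0)/2 = (1/2)*3 = 3/2 ≈ 1.5000)
N = 0 (N = -3*(-1/3)*5 - 5 = 1*5 - 5 = 5 - 5 = 0)
S(L, f) = -3/2 + sqrt(1 + f) (S(L, f) = sqrt(1 + f) - 1*3/2 = sqrt(1 + f) - 3/2 = -3/2 + sqrt(1 + f))
(N - 104)*S(6, 6) = (0 - 104)*(-3/2 + sqrt(1 + 6)) = -104*(-3/2 + sqrt(7)) = 156 - 104*sqrt(7)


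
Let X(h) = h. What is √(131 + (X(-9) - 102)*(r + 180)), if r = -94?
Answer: I*√9415 ≈ 97.031*I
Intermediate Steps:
√(131 + (X(-9) - 102)*(r + 180)) = √(131 + (-9 - 102)*(-94 + 180)) = √(131 - 111*86) = √(131 - 9546) = √(-9415) = I*√9415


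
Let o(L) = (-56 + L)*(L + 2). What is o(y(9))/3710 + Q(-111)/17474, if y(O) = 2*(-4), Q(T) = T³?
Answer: -2533600497/32414270 ≈ -78.163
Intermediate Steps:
y(O) = -8
o(L) = (-56 + L)*(2 + L)
o(y(9))/3710 + Q(-111)/17474 = (-112 + (-8)² - 54*(-8))/3710 + (-111)³/17474 = (-112 + 64 + 432)*(1/3710) - 1367631*1/17474 = 384*(1/3710) - 1367631/17474 = 192/1855 - 1367631/17474 = -2533600497/32414270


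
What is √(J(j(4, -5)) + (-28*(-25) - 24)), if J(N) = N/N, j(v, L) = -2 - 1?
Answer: √677 ≈ 26.019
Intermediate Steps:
j(v, L) = -3
J(N) = 1
√(J(j(4, -5)) + (-28*(-25) - 24)) = √(1 + (-28*(-25) - 24)) = √(1 + (700 - 24)) = √(1 + 676) = √677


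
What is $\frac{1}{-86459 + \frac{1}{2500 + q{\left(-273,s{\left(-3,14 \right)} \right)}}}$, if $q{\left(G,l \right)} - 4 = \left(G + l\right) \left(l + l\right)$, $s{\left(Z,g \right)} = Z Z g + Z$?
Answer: $- \frac{34396}{2973843765} \approx -1.1566 \cdot 10^{-5}$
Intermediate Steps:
$s{\left(Z,g \right)} = Z + g Z^{2}$ ($s{\left(Z,g \right)} = Z^{2} g + Z = g Z^{2} + Z = Z + g Z^{2}$)
$q{\left(G,l \right)} = 4 + 2 l \left(G + l\right)$ ($q{\left(G,l \right)} = 4 + \left(G + l\right) \left(l + l\right) = 4 + \left(G + l\right) 2 l = 4 + 2 l \left(G + l\right)$)
$\frac{1}{-86459 + \frac{1}{2500 + q{\left(-273,s{\left(-3,14 \right)} \right)}}} = \frac{1}{-86459 + \frac{1}{2500 + \left(4 + 2 \left(- 3 \left(1 - 42\right)\right)^{2} + 2 \left(-273\right) \left(- 3 \left(1 - 42\right)\right)\right)}} = \frac{1}{-86459 + \frac{1}{2500 + \left(4 + 2 \left(\left(-3\right) \left(-41\right)\right)^{2} + 2 \left(-273\right) \left(\left(-3\right) \left(-41\right)\right)\right)}} = \frac{1}{-86459 + \frac{1}{2500 + \left(4 + 2 \cdot 123^{2} + 2 \left(-273\right) 123\right)}} = \frac{1}{-86459 + \frac{1}{2500 + \left(4 + 2 \cdot 15129 - 67158\right)}} = \frac{1}{-86459 + \frac{1}{2500 + \left(4 + 30258 - 67158\right)}} = \frac{1}{-86459 + \frac{1}{2500 - 36896}} = \frac{1}{-86459 + \frac{1}{-34396}} = \frac{1}{-86459 - \frac{1}{34396}} = \frac{1}{- \frac{2973843765}{34396}} = - \frac{34396}{2973843765}$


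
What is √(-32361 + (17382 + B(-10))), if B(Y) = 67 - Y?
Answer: I*√14902 ≈ 122.07*I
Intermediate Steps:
√(-32361 + (17382 + B(-10))) = √(-32361 + (17382 + (67 - 1*(-10)))) = √(-32361 + (17382 + (67 + 10))) = √(-32361 + (17382 + 77)) = √(-32361 + 17459) = √(-14902) = I*√14902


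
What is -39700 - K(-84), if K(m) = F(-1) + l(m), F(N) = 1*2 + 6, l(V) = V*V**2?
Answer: 552996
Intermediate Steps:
l(V) = V**3
F(N) = 8 (F(N) = 2 + 6 = 8)
K(m) = 8 + m**3
-39700 - K(-84) = -39700 - (8 + (-84)**3) = -39700 - (8 - 592704) = -39700 - 1*(-592696) = -39700 + 592696 = 552996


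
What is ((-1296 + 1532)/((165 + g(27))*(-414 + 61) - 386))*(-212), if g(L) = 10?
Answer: 50032/62161 ≈ 0.80488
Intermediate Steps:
((-1296 + 1532)/((165 + g(27))*(-414 + 61) - 386))*(-212) = ((-1296 + 1532)/((165 + 10)*(-414 + 61) - 386))*(-212) = (236/(175*(-353) - 386))*(-212) = (236/(-61775 - 386))*(-212) = (236/(-62161))*(-212) = (236*(-1/62161))*(-212) = -236/62161*(-212) = 50032/62161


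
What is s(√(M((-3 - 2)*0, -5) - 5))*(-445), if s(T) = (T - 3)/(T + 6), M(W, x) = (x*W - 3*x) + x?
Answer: 10235/31 - 4005*√5/31 ≈ 41.276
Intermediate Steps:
M(W, x) = -2*x + W*x (M(W, x) = (W*x - 3*x) + x = (-3*x + W*x) + x = -2*x + W*x)
s(T) = (-3 + T)/(6 + T)
s(√(M((-3 - 2)*0, -5) - 5))*(-445) = ((-3 + √(-5*(-2 + (-3 - 2)*0) - 5))/(6 + √(-5*(-2 + (-3 - 2)*0) - 5)))*(-445) = ((-3 + √(-5*(-2 - 5*0) - 5))/(6 + √(-5*(-2 - 5*0) - 5)))*(-445) = ((-3 + √(-5*(-2 + 0) - 5))/(6 + √(-5*(-2 + 0) - 5)))*(-445) = ((-3 + √(-5*(-2) - 5))/(6 + √(-5*(-2) - 5)))*(-445) = ((-3 + √(10 - 5))/(6 + √(10 - 5)))*(-445) = ((-3 + √5)/(6 + √5))*(-445) = -445*(-3 + √5)/(6 + √5)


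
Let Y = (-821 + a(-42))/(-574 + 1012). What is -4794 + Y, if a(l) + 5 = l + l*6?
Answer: -1050446/219 ≈ -4796.6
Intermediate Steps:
a(l) = -5 + 7*l (a(l) = -5 + (l + l*6) = -5 + (l + 6*l) = -5 + 7*l)
Y = -560/219 (Y = (-821 + (-5 + 7*(-42)))/(-574 + 1012) = (-821 + (-5 - 294))/438 = (-821 - 299)*(1/438) = -1120*1/438 = -560/219 ≈ -2.5571)
-4794 + Y = -4794 - 560/219 = -1050446/219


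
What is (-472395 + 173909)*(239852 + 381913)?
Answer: -185588147790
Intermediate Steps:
(-472395 + 173909)*(239852 + 381913) = -298486*621765 = -185588147790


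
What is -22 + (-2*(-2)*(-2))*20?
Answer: -182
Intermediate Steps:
-22 + (-2*(-2)*(-2))*20 = -22 + (4*(-2))*20 = -22 - 8*20 = -22 - 160 = -182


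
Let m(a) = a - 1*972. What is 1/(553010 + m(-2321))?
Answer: 1/549717 ≈ 1.8191e-6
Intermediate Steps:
m(a) = -972 + a (m(a) = a - 972 = -972 + a)
1/(553010 + m(-2321)) = 1/(553010 + (-972 - 2321)) = 1/(553010 - 3293) = 1/549717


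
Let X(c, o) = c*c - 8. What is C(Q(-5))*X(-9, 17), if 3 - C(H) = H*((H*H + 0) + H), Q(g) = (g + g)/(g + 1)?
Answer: -11023/8 ≈ -1377.9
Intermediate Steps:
X(c, o) = -8 + c**2 (X(c, o) = c**2 - 8 = -8 + c**2)
Q(g) = 2*g/(1 + g) (Q(g) = (2*g)/(1 + g) = 2*g/(1 + g))
C(H) = 3 - H*(H + H**2) (C(H) = 3 - H*((H*H + 0) + H) = 3 - H*((H**2 + 0) + H) = 3 - H*(H**2 + H) = 3 - H*(H + H**2))
C(Q(-5))*X(-9, 17) = (3 - (2*(-5)/(1 - 5))**2 - (2*(-5)/(1 - 5))**3)*(-8 + (-9)**2) = (3 - (2*(-5)/(-4))**2 - (2*(-5)/(-4))**3)*(-8 + 81) = (3 - (2*(-5)*(-1/4))**2 - (2*(-5)*(-1/4))**3)*73 = (3 - (5/2)**2 - (5/2)**3)*73 = (3 - 1*25/4 - 1*125/8)*73 = (3 - 25/4 - 125/8)*73 = -151/8*73 = -11023/8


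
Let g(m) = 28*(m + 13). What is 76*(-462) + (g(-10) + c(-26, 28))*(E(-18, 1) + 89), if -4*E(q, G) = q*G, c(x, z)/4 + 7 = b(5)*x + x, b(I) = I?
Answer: -88220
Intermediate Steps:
c(x, z) = -28 + 24*x (c(x, z) = -28 + 4*(5*x + x) = -28 + 4*(6*x) = -28 + 24*x)
E(q, G) = -G*q/4 (E(q, G) = -q*G/4 = -G*q/4)
g(m) = 364 + 28*m (g(m) = 28*(13 + m) = 364 + 28*m)
76*(-462) + (g(-10) + c(-26, 28))*(E(-18, 1) + 89) = 76*(-462) + ((364 + 28*(-10)) + (-28 + 24*(-26)))*(-¼*1*(-18) + 89) = -35112 + ((364 - 280) + (-28 - 624))*(9/2 + 89) = -35112 + (84 - 652)*(187/2) = -35112 - 568*187/2 = -35112 - 53108 = -88220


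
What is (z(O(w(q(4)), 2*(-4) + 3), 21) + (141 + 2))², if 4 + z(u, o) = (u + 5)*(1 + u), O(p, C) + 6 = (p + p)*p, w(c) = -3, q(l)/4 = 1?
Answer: 129600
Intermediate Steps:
q(l) = 4 (q(l) = 4*1 = 4)
O(p, C) = -6 + 2*p² (O(p, C) = -6 + (p + p)*p = -6 + (2*p)*p = -6 + 2*p²)
z(u, o) = -4 + (1 + u)*(5 + u) (z(u, o) = -4 + (u + 5)*(1 + u) = -4 + (5 + u)*(1 + u) = -4 + (1 + u)*(5 + u))
(z(O(w(q(4)), 2*(-4) + 3), 21) + (141 + 2))² = ((1 + (-6 + 2*(-3)²)² + 6*(-6 + 2*(-3)²)) + (141 + 2))² = ((1 + (-6 + 2*9)² + 6*(-6 + 2*9)) + 143)² = ((1 + (-6 + 18)² + 6*(-6 + 18)) + 143)² = ((1 + 12² + 6*12) + 143)² = ((1 + 144 + 72) + 143)² = (217 + 143)² = 360² = 129600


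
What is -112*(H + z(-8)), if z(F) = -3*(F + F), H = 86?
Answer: -15008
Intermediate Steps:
z(F) = -6*F
-112*(H + z(-8)) = -112*(86 - 6*(-8)) = -112*(86 + 48) = -112*134 = -15008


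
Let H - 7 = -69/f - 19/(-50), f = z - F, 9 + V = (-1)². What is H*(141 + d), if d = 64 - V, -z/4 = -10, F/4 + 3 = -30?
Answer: 6391917/4300 ≈ 1486.5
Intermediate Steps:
F = -132 (F = -12 + 4*(-30) = -12 - 120 = -132)
z = 40 (z = -4*(-10) = 40)
V = -8 (V = -9 + (-1)² = -9 + 1 = -8)
f = 172 (f = 40 - 1*(-132) = 40 + 132 = 172)
d = 72 (d = 64 - 1*(-8) = 64 + 8 = 72)
H = 30009/4300 (H = 7 + (-69/172 - 19/(-50)) = 7 + (-69*1/172 - 19*(-1/50)) = 7 + (-69/172 + 19/50) = 7 - 91/4300 = 30009/4300 ≈ 6.9788)
H*(141 + d) = 30009*(141 + 72)/4300 = (30009/4300)*213 = 6391917/4300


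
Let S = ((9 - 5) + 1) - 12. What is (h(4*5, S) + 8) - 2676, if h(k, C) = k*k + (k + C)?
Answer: -2255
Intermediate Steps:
S = -7 (S = (4 + 1) - 12 = 5 - 12 = -7)
h(k, C) = C + k + k**2 (h(k, C) = k**2 + (C + k) = C + k + k**2)
(h(4*5, S) + 8) - 2676 = ((-7 + 4*5 + (4*5)**2) + 8) - 2676 = ((-7 + 20 + 20**2) + 8) - 2676 = ((-7 + 20 + 400) + 8) - 2676 = (413 + 8) - 2676 = 421 - 2676 = -2255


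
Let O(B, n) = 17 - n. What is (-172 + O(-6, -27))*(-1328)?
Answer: 169984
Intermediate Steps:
(-172 + O(-6, -27))*(-1328) = (-172 + (17 - 1*(-27)))*(-1328) = (-172 + (17 + 27))*(-1328) = (-172 + 44)*(-1328) = -128*(-1328) = 169984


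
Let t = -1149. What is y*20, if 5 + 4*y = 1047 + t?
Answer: -535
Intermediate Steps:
y = -107/4 (y = -5/4 + (1047 - 1149)/4 = -5/4 + (1/4)*(-102) = -5/4 - 51/2 = -107/4 ≈ -26.750)
y*20 = -107/4*20 = -535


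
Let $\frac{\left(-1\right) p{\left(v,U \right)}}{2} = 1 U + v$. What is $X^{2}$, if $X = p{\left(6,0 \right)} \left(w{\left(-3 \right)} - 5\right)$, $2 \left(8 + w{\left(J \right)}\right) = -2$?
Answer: $28224$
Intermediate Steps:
$p{\left(v,U \right)} = - 2 U - 2 v$ ($p{\left(v,U \right)} = - 2 \left(1 U + v\right) = - 2 \left(U + v\right) = - 2 U - 2 v$)
$w{\left(J \right)} = -9$ ($w{\left(J \right)} = -8 + \frac{1}{2} \left(-2\right) = -8 - 1 = -9$)
$X = 168$ ($X = \left(\left(-2\right) 0 - 12\right) \left(-9 - 5\right) = \left(0 - 12\right) \left(-14\right) = \left(-12\right) \left(-14\right) = 168$)
$X^{2} = 168^{2} = 28224$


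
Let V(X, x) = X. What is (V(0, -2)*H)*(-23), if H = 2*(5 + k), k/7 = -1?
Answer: 0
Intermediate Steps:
k = -7 (k = 7*(-1) = -7)
H = -4 (H = 2*(5 - 7) = 2*(-2) = -4)
(V(0, -2)*H)*(-23) = (0*(-4))*(-23) = 0*(-23) = 0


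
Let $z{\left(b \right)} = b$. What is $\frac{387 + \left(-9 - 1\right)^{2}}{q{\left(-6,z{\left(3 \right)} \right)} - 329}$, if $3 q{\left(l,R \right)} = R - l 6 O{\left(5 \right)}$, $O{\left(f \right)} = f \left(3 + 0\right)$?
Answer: $- \frac{487}{148} \approx -3.2905$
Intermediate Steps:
$O{\left(f \right)} = 3 f$ ($O{\left(f \right)} = f 3 = 3 f$)
$q{\left(l,R \right)} = - 30 l + \frac{R}{3}$ ($q{\left(l,R \right)} = \frac{R - l 6 \cdot 3 \cdot 5}{3} = \frac{R - 6 l 15}{3} = \frac{R - 90 l}{3} = - 30 l + \frac{R}{3}$)
$\frac{387 + \left(-9 - 1\right)^{2}}{q{\left(-6,z{\left(3 \right)} \right)} - 329} = \frac{387 + \left(-9 - 1\right)^{2}}{\left(\left(-30\right) \left(-6\right) + \frac{1}{3} \cdot 3\right) - 329} = \frac{387 + \left(-10\right)^{2}}{\left(180 + 1\right) - 329} = \frac{387 + 100}{181 - 329} = \frac{487}{-148} = 487 \left(- \frac{1}{148}\right) = - \frac{487}{148}$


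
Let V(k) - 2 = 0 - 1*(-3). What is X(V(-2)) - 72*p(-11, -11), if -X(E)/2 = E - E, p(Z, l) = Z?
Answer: 792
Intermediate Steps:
V(k) = 5 (V(k) = 2 + (0 - 1*(-3)) = 2 + (0 + 3) = 2 + 3 = 5)
X(E) = 0 (X(E) = -2*(E - E) = -2*0 = 0)
X(V(-2)) - 72*p(-11, -11) = 0 - 72*(-11) = 0 + 792 = 792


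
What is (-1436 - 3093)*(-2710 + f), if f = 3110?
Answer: -1811600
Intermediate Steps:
(-1436 - 3093)*(-2710 + f) = (-1436 - 3093)*(-2710 + 3110) = -4529*400 = -1811600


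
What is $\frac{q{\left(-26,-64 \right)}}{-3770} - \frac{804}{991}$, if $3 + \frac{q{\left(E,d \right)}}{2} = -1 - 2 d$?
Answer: $- \frac{1638424}{1868035} \approx -0.87708$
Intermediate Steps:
$q{\left(E,d \right)} = -8 - 4 d$ ($q{\left(E,d \right)} = -6 + 2 \left(-1 - 2 d\right) = -6 - \left(2 + 4 d\right) = -8 - 4 d$)
$\frac{q{\left(-26,-64 \right)}}{-3770} - \frac{804}{991} = \frac{-8 - -256}{-3770} - \frac{804}{991} = \left(-8 + 256\right) \left(- \frac{1}{3770}\right) - \frac{804}{991} = 248 \left(- \frac{1}{3770}\right) - \frac{804}{991} = - \frac{124}{1885} - \frac{804}{991} = - \frac{1638424}{1868035}$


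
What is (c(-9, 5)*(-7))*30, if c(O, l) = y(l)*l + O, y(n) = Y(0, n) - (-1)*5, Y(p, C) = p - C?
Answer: 1890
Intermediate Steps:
y(n) = 5 - n (y(n) = (0 - n) - (-1)*5 = -n - 1*(-5) = -n + 5 = 5 - n)
c(O, l) = O + l*(5 - l) (c(O, l) = (5 - l)*l + O = l*(5 - l) + O = O + l*(5 - l))
(c(-9, 5)*(-7))*30 = ((-9 + 5*(5 - 1*5))*(-7))*30 = ((-9 + 5*(5 - 5))*(-7))*30 = ((-9 + 5*0)*(-7))*30 = ((-9 + 0)*(-7))*30 = -9*(-7)*30 = 63*30 = 1890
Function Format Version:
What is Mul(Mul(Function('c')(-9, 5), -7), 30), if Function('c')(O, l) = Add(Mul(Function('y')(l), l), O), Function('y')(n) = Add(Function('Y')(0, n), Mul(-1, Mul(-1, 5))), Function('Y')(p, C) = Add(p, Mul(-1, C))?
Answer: 1890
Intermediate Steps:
Function('y')(n) = Add(5, Mul(-1, n)) (Function('y')(n) = Add(Add(0, Mul(-1, n)), Mul(-1, Mul(-1, 5))) = Add(Mul(-1, n), Mul(-1, -5)) = Add(Mul(-1, n), 5) = Add(5, Mul(-1, n)))
Function('c')(O, l) = Add(O, Mul(l, Add(5, Mul(-1, l)))) (Function('c')(O, l) = Add(Mul(Add(5, Mul(-1, l)), l), O) = Add(Mul(l, Add(5, Mul(-1, l))), O) = Add(O, Mul(l, Add(5, Mul(-1, l)))))
Mul(Mul(Function('c')(-9, 5), -7), 30) = Mul(Mul(Add(-9, Mul(5, Add(5, Mul(-1, 5)))), -7), 30) = Mul(Mul(Add(-9, Mul(5, Add(5, -5))), -7), 30) = Mul(Mul(Add(-9, Mul(5, 0)), -7), 30) = Mul(Mul(Add(-9, 0), -7), 30) = Mul(Mul(-9, -7), 30) = Mul(63, 30) = 1890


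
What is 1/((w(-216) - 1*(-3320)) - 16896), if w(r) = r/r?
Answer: -1/13575 ≈ -7.3665e-5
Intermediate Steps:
w(r) = 1
1/((w(-216) - 1*(-3320)) - 16896) = 1/((1 - 1*(-3320)) - 16896) = 1/((1 + 3320) - 16896) = 1/(3321 - 16896) = 1/(-13575) = -1/13575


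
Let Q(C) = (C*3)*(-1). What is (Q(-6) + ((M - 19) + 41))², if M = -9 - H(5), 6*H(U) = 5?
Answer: 32761/36 ≈ 910.03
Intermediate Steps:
H(U) = ⅚ (H(U) = (⅙)*5 = ⅚)
Q(C) = -3*C (Q(C) = (3*C)*(-1) = -3*C)
M = -59/6 (M = -9 - 1*⅚ = -9 - ⅚ = -59/6 ≈ -9.8333)
(Q(-6) + ((M - 19) + 41))² = (-3*(-6) + ((-59/6 - 19) + 41))² = (18 + (-173/6 + 41))² = (18 + 73/6)² = (181/6)² = 32761/36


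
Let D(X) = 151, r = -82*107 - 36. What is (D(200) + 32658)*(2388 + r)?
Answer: -210699398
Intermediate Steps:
r = -8810 (r = -8774 - 36 = -8810)
(D(200) + 32658)*(2388 + r) = (151 + 32658)*(2388 - 8810) = 32809*(-6422) = -210699398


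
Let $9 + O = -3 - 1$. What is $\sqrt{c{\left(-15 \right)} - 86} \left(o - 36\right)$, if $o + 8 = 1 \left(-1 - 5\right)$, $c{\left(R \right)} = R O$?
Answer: $- 50 \sqrt{109} \approx -522.02$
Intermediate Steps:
$O = -13$ ($O = -9 - 4 = -13$)
$c{\left(R \right)} = - 13 R$ ($c{\left(R \right)} = R \left(-13\right) = - 13 R$)
$o = -14$ ($o = -8 + 1 \left(-1 - 5\right) = -8 + 1 \left(-6\right) = -8 - 6 = -14$)
$\sqrt{c{\left(-15 \right)} - 86} \left(o - 36\right) = \sqrt{\left(-13\right) \left(-15\right) - 86} \left(-14 - 36\right) = \sqrt{195 - 86} \left(-14 - 36\right) = \sqrt{109} \left(-50\right) = - 50 \sqrt{109}$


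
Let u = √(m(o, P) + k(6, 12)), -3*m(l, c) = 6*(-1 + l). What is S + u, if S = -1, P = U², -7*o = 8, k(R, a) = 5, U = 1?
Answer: -1 + √455/7 ≈ 2.0472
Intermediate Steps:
o = -8/7 (o = -⅐*8 = -8/7 ≈ -1.1429)
P = 1 (P = 1² = 1)
m(l, c) = 2 - 2*l (m(l, c) = -2*(-1 + l) = -(-6 + 6*l)/3 = 2 - 2*l)
u = √455/7 (u = √((2 - 2*(-8/7)) + 5) = √((2 + 16/7) + 5) = √(30/7 + 5) = √(65/7) = √455/7 ≈ 3.0472)
S + u = -1 + √455/7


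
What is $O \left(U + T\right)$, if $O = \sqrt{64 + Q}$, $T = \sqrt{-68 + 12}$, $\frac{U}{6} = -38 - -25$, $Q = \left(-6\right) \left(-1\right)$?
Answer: $2 \sqrt{70} \left(-39 + i \sqrt{14}\right) \approx -652.59 + 62.61 i$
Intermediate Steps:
$Q = 6$
$U = -78$ ($U = 6 \left(-38 - -25\right) = 6 \left(-38 + 25\right) = 6 \left(-13\right) = -78$)
$T = 2 i \sqrt{14}$ ($T = \sqrt{-56} = 2 i \sqrt{14} \approx 7.4833 i$)
$O = \sqrt{70}$ ($O = \sqrt{64 + 6} = \sqrt{70} \approx 8.3666$)
$O \left(U + T\right) = \sqrt{70} \left(-78 + 2 i \sqrt{14}\right)$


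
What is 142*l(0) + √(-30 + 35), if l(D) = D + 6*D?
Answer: √5 ≈ 2.2361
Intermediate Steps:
l(D) = 7*D
142*l(0) + √(-30 + 35) = 142*(7*0) + √(-30 + 35) = 142*0 + √5 = 0 + √5 = √5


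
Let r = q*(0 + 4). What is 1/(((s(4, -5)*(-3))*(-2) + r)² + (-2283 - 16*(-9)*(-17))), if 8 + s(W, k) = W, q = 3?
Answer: -1/4587 ≈ -0.00021801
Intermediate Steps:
r = 12 (r = 3*(0 + 4) = 3*4 = 12)
s(W, k) = -8 + W
1/(((s(4, -5)*(-3))*(-2) + r)² + (-2283 - 16*(-9)*(-17))) = 1/((((-8 + 4)*(-3))*(-2) + 12)² + (-2283 - 16*(-9)*(-17))) = 1/((-4*(-3)*(-2) + 12)² + (-2283 + 144*(-17))) = 1/((12*(-2) + 12)² + (-2283 - 2448)) = 1/((-24 + 12)² - 4731) = 1/((-12)² - 4731) = 1/(144 - 4731) = 1/(-4587) = -1/4587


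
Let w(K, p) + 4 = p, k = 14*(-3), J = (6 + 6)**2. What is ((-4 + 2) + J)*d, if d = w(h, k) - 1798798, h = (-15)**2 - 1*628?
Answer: -255435848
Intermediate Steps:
J = 144 (J = 12**2 = 144)
h = -403 (h = 225 - 628 = -403)
k = -42
w(K, p) = -4 + p
d = -1798844 (d = (-4 - 42) - 1798798 = -46 - 1798798 = -1798844)
((-4 + 2) + J)*d = ((-4 + 2) + 144)*(-1798844) = (-2 + 144)*(-1798844) = 142*(-1798844) = -255435848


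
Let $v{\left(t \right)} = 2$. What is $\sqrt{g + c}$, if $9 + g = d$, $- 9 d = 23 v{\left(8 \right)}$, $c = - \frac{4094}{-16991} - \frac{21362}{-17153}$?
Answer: $\frac{i \sqrt{9651268328646891115}}{874339869} \approx 3.5531 i$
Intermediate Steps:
$c = \frac{433186124}{291446623}$ ($c = \left(-4094\right) \left(- \frac{1}{16991}\right) - - \frac{21362}{17153} = \frac{4094}{16991} + \frac{21362}{17153} = \frac{433186124}{291446623} \approx 1.4863$)
$d = - \frac{46}{9}$ ($d = - \frac{23 \cdot 2}{9} = \left(- \frac{1}{9}\right) 46 = - \frac{46}{9} \approx -5.1111$)
$g = - \frac{127}{9}$ ($g = -9 - \frac{46}{9} = - \frac{127}{9} \approx -14.111$)
$\sqrt{g + c} = \sqrt{- \frac{127}{9} + \frac{433186124}{291446623}} = \sqrt{- \frac{33115046005}{2623019607}} = \frac{i \sqrt{9651268328646891115}}{874339869}$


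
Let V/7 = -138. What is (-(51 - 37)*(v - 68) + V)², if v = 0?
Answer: 196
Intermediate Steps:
V = -966 (V = 7*(-138) = -966)
(-(51 - 37)*(v - 68) + V)² = (-(51 - 37)*(0 - 68) - 966)² = (-14*(-68) - 966)² = (-1*(-952) - 966)² = (952 - 966)² = (-14)² = 196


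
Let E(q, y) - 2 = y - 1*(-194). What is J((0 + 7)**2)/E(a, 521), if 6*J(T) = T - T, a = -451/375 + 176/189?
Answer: 0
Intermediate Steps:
a = -6413/23625 (a = -451*1/375 + 176*(1/189) = -451/375 + 176/189 = -6413/23625 ≈ -0.27145)
E(q, y) = 196 + y (E(q, y) = 2 + (y - 1*(-194)) = 2 + (y + 194) = 2 + (194 + y) = 196 + y)
J(T) = 0 (J(T) = (T - T)/6 = (1/6)*0 = 0)
J((0 + 7)**2)/E(a, 521) = 0/(196 + 521) = 0/717 = 0*(1/717) = 0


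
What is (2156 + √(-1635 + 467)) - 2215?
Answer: -59 + 4*I*√73 ≈ -59.0 + 34.176*I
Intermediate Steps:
(2156 + √(-1635 + 467)) - 2215 = (2156 + √(-1168)) - 2215 = (2156 + 4*I*√73) - 2215 = -59 + 4*I*√73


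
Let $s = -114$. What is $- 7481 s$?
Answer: $852834$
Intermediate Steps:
$- 7481 s = \left(-7481\right) \left(-114\right) = 852834$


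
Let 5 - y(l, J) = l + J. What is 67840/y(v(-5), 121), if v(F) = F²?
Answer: -67840/141 ≈ -481.13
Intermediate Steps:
y(l, J) = 5 - J - l (y(l, J) = 5 - (l + J) = 5 - (J + l) = 5 + (-J - l) = 5 - J - l)
67840/y(v(-5), 121) = 67840/(5 - 1*121 - 1*(-5)²) = 67840/(5 - 121 - 1*25) = 67840/(5 - 121 - 25) = 67840/(-141) = 67840*(-1/141) = -67840/141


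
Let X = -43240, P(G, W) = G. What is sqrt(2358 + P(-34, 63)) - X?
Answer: 43240 + 2*sqrt(581) ≈ 43288.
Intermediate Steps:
sqrt(2358 + P(-34, 63)) - X = sqrt(2358 - 34) - 1*(-43240) = sqrt(2324) + 43240 = 2*sqrt(581) + 43240 = 43240 + 2*sqrt(581)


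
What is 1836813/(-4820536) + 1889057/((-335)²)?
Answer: 8900130935627/540984652600 ≈ 16.452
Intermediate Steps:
1836813/(-4820536) + 1889057/((-335)²) = 1836813*(-1/4820536) + 1889057/112225 = -1836813/4820536 + 1889057*(1/112225) = -1836813/4820536 + 1889057/112225 = 8900130935627/540984652600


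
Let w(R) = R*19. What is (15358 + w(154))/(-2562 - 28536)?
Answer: -9142/15549 ≈ -0.58795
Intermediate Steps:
w(R) = 19*R
(15358 + w(154))/(-2562 - 28536) = (15358 + 19*154)/(-2562 - 28536) = (15358 + 2926)/(-31098) = 18284*(-1/31098) = -9142/15549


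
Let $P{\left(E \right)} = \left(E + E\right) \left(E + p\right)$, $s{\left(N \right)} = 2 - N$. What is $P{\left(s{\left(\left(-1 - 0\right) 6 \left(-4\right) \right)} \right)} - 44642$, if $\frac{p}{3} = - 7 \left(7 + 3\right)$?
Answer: $-34434$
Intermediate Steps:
$p = -210$ ($p = 3 \left(- 7 \left(7 + 3\right)\right) = 3 \left(\left(-7\right) 10\right) = 3 \left(-70\right) = -210$)
$P{\left(E \right)} = 2 E \left(-210 + E\right)$ ($P{\left(E \right)} = \left(E + E\right) \left(E - 210\right) = 2 E \left(-210 + E\right)$)
$P{\left(s{\left(\left(-1 - 0\right) 6 \left(-4\right) \right)} \right)} - 44642 = 2 \left(2 - \left(-1 - 0\right) 6 \left(-4\right)\right) \left(-210 + \left(2 - \left(-1 - 0\right) 6 \left(-4\right)\right)\right) - 44642 = 2 \left(2 - \left(-1 + 0\right) 6 \left(-4\right)\right) \left(-210 + \left(2 - \left(-1 + 0\right) 6 \left(-4\right)\right)\right) - 44642 = 2 \left(2 - \left(-1\right) 6 \left(-4\right)\right) \left(-210 + \left(2 - \left(-1\right) 6 \left(-4\right)\right)\right) - 44642 = 2 \left(2 - \left(-6\right) \left(-4\right)\right) \left(-210 + \left(2 - \left(-6\right) \left(-4\right)\right)\right) - 44642 = 2 \left(2 - 24\right) \left(-210 + \left(2 - 24\right)\right) - 44642 = 2 \left(-22\right) \left(-210 - 22\right) - 44642 = 2 \left(-22\right) \left(-232\right) - 44642 = 10208 - 44642 = -34434$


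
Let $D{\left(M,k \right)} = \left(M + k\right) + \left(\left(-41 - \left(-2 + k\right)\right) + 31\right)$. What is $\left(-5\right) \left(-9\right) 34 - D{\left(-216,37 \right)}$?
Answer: $1754$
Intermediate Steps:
$D{\left(M,k \right)} = -8 + M$ ($D{\left(M,k \right)} = \left(M + k\right) + \left(\left(-39 - k\right) + 31\right) = \left(M + k\right) - \left(8 + k\right) = -8 + M$)
$\left(-5\right) \left(-9\right) 34 - D{\left(-216,37 \right)} = \left(-5\right) \left(-9\right) 34 - \left(-8 - 216\right) = 45 \cdot 34 - -224 = 1530 + 224 = 1754$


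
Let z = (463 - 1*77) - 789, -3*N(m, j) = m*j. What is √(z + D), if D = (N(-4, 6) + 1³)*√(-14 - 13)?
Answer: √(-403 + 27*I*√3) ≈ 1.1628 + 20.109*I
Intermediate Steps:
N(m, j) = -j*m/3 (N(m, j) = -m*j/3 = -j*m/3)
z = -403 (z = (463 - 77) - 789 = 386 - 789 = -403)
D = 27*I*√3 (D = (-⅓*6*(-4) + 1³)*√(-14 - 13) = (8 + 1)*√(-27) = 9*(3*I*√3) = 27*I*√3 ≈ 46.765*I)
√(z + D) = √(-403 + 27*I*√3)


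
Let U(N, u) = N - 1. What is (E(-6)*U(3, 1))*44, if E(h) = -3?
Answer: -264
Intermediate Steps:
U(N, u) = -1 + N
(E(-6)*U(3, 1))*44 = -3*(-1 + 3)*44 = -3*2*44 = -6*44 = -264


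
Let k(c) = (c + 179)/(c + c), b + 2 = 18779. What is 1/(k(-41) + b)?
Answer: 41/769788 ≈ 5.3261e-5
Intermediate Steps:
b = 18777 (b = -2 + 18779 = 18777)
k(c) = (179 + c)/(2*c) (k(c) = (179 + c)/((2*c)) = (179 + c)*(1/(2*c)) = (179 + c)/(2*c))
1/(k(-41) + b) = 1/((1/2)*(179 - 41)/(-41) + 18777) = 1/((1/2)*(-1/41)*138 + 18777) = 1/(-69/41 + 18777) = 1/(769788/41) = 41/769788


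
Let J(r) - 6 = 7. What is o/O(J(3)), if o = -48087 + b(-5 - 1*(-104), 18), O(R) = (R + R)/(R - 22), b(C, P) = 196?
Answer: 431019/26 ≈ 16578.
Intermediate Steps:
J(r) = 13 (J(r) = 6 + 7 = 13)
O(R) = 2*R/(-22 + R) (O(R) = (2*R)/(-22 + R) = 2*R/(-22 + R))
o = -47891 (o = -48087 + 196 = -47891)
o/O(J(3)) = -47891/(2*13/(-22 + 13)) = -47891/(2*13/(-9)) = -47891/(2*13*(-1/9)) = -47891/(-26/9) = -47891*(-9/26) = 431019/26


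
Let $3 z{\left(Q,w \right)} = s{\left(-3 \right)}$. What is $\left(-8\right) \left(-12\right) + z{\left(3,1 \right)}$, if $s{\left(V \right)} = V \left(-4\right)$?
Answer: $100$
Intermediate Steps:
$s{\left(V \right)} = - 4 V$
$z{\left(Q,w \right)} = 4$ ($z{\left(Q,w \right)} = \frac{\left(-4\right) \left(-3\right)}{3} = \frac{1}{3} \cdot 12 = 4$)
$\left(-8\right) \left(-12\right) + z{\left(3,1 \right)} = \left(-8\right) \left(-12\right) + 4 = 96 + 4 = 100$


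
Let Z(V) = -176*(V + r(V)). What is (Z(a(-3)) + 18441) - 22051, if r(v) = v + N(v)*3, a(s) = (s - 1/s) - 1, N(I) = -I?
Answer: -12766/3 ≈ -4255.3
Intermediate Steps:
a(s) = -1 + s - 1/s
r(v) = -2*v (r(v) = v - v*3 = v - 3*v = -2*v)
Z(V) = 176*V (Z(V) = -176*(V - 2*V) = -(-176)*V = 176*V)
(Z(a(-3)) + 18441) - 22051 = (176*(-1 - 3 - 1/(-3)) + 18441) - 22051 = (176*(-1 - 3 - 1*(-⅓)) + 18441) - 22051 = (176*(-1 - 3 + ⅓) + 18441) - 22051 = (176*(-11/3) + 18441) - 22051 = (-1936/3 + 18441) - 22051 = 53387/3 - 22051 = -12766/3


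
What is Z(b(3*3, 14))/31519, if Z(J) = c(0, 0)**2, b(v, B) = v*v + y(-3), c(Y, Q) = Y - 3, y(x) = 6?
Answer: 9/31519 ≈ 0.00028554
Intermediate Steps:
c(Y, Q) = -3 + Y
b(v, B) = 6 + v**2 (b(v, B) = v*v + 6 = v**2 + 6 = 6 + v**2)
Z(J) = 9 (Z(J) = (-3 + 0)**2 = (-3)**2 = 9)
Z(b(3*3, 14))/31519 = 9/31519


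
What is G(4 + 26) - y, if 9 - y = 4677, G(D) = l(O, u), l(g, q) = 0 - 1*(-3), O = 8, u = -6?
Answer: 4671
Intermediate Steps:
l(g, q) = 3 (l(g, q) = 0 + 3 = 3)
G(D) = 3
y = -4668 (y = 9 - 1*4677 = 9 - 4677 = -4668)
G(4 + 26) - y = 3 - 1*(-4668) = 3 + 4668 = 4671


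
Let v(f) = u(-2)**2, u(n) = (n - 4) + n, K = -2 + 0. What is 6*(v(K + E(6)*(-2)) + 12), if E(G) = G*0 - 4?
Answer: 456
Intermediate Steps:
K = -2
u(n) = -4 + 2*n (u(n) = (-4 + n) + n = -4 + 2*n)
E(G) = -4 (E(G) = 0 - 4 = -4)
v(f) = 64 (v(f) = (-4 + 2*(-2))**2 = (-4 - 4)**2 = (-8)**2 = 64)
6*(v(K + E(6)*(-2)) + 12) = 6*(64 + 12) = 6*76 = 456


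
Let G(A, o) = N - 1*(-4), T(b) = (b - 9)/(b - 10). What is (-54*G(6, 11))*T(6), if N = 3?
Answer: -567/2 ≈ -283.50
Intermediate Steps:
T(b) = (-9 + b)/(-10 + b)
G(A, o) = 7 (G(A, o) = 3 - 1*(-4) = 3 + 4 = 7)
(-54*G(6, 11))*T(6) = (-54*7)*((-9 + 6)/(-10 + 6)) = -378*(-3)/(-4) = -(-189)*(-3)/2 = -378*¾ = -567/2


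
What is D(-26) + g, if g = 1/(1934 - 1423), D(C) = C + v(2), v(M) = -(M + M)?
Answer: -15329/511 ≈ -29.998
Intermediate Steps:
v(M) = -2*M
D(C) = -4 + C (D(C) = C - 2*2 = C - 4 = -4 + C)
g = 1/511 ≈ 0.0019569
D(-26) + g = (-4 - 26) + 1/511 = -30 + 1/511 = -15329/511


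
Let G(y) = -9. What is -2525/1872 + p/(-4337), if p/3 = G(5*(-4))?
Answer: -10900381/8118864 ≈ -1.3426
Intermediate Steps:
p = -27 (p = 3*(-9) = -27)
-2525/1872 + p/(-4337) = -2525/1872 - 27/(-4337) = -2525*1/1872 - 27*(-1/4337) = -2525/1872 + 27/4337 = -10900381/8118864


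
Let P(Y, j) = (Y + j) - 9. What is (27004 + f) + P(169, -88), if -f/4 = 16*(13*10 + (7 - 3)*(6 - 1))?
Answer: 17476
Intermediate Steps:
P(Y, j) = -9 + Y + j
f = -9600 (f = -64*(13*10 + (7 - 3)*(6 - 1)) = -64*(130 + 4*5) = -64*(130 + 20) = -64*150 = -4*2400 = -9600)
(27004 + f) + P(169, -88) = (27004 - 9600) + (-9 + 169 - 88) = 17404 + 72 = 17476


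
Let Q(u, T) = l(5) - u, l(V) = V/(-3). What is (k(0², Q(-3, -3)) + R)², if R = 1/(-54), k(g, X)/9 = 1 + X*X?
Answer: 1819801/2916 ≈ 624.07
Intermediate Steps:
l(V) = -V/3 (l(V) = V*(-⅓) = -V/3)
Q(u, T) = -5/3 - u (Q(u, T) = -⅓*5 - u = -5/3 - u)
k(g, X) = 9 + 9*X² (k(g, X) = 9*(1 + X*X) = 9*(1 + X²) = 9 + 9*X²)
R = -1/54 ≈ -0.018519
(k(0², Q(-3, -3)) + R)² = ((9 + 9*(-5/3 - 1*(-3))²) - 1/54)² = ((9 + 9*(-5/3 + 3)²) - 1/54)² = ((9 + 9*(4/3)²) - 1/54)² = ((9 + 9*(16/9)) - 1/54)² = ((9 + 16) - 1/54)² = (25 - 1/54)² = (1349/54)² = 1819801/2916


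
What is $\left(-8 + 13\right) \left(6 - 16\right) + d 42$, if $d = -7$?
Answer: $-344$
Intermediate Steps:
$\left(-8 + 13\right) \left(6 - 16\right) + d 42 = \left(-8 + 13\right) \left(6 - 16\right) - 294 = 5 \left(-10\right) - 294 = -50 - 294 = -344$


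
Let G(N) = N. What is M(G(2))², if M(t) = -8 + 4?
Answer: 16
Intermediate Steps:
M(t) = -4
M(G(2))² = (-4)² = 16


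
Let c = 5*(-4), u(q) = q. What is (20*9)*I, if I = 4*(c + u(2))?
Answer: -12960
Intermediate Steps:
c = -20
I = -72 (I = 4*(-20 + 2) = 4*(-18) = -72)
(20*9)*I = (20*9)*(-72) = 180*(-72) = -12960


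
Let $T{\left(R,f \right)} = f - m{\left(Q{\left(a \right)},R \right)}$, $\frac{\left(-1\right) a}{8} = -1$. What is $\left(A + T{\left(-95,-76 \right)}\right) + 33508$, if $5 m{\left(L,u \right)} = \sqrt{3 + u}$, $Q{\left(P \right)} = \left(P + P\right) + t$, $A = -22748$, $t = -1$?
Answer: $10684 - \frac{2 i \sqrt{23}}{5} \approx 10684.0 - 1.9183 i$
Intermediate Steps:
$a = 8$ ($a = \left(-8\right) \left(-1\right) = 8$)
$Q{\left(P \right)} = -1 + 2 P$ ($Q{\left(P \right)} = \left(P + P\right) - 1 = 2 P - 1 = -1 + 2 P$)
$m{\left(L,u \right)} = \frac{\sqrt{3 + u}}{5}$
$T{\left(R,f \right)} = f - \frac{\sqrt{3 + R}}{5}$
$\left(A + T{\left(-95,-76 \right)}\right) + 33508 = \left(-22748 - \left(76 + \frac{\sqrt{3 - 95}}{5}\right)\right) + 33508 = \left(-22748 - \left(76 + \frac{\sqrt{-92}}{5}\right)\right) + 33508 = \left(-22748 - \left(76 + \frac{2 i \sqrt{23}}{5}\right)\right) + 33508 = \left(-22824 - \frac{2 i \sqrt{23}}{5}\right) + 33508 = 10684 - \frac{2 i \sqrt{23}}{5}$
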